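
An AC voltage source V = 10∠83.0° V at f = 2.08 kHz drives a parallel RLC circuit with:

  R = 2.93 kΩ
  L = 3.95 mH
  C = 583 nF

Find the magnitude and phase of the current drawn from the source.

Step 1 — Angular frequency: ω = 2π·f = 2π·2080 = 1.307e+04 rad/s.
Step 2 — Component impedances:
  R: Z = R = 2930 Ω
  L: Z = jωL = j·1.307e+04·0.00395 = 0 + j51.62 Ω
  C: Z = 1/(jωC) = -j/(ω·C) = 0 - j131.2 Ω
Step 3 — Parallel combination: 1/Z_total = 1/R + 1/L + 1/C; Z_total = 2.469 + j85.02 Ω = 85.06∠88.3° Ω.
Step 4 — Source phasor: V = 10∠83.0° V = 1.219 + j9.925 V.
Step 5 — Ohm's law: I = V / Z_total = (1.219 + j9.925) / (2.469 + j85.02) = 0.1171 - j0.01093 A.
Step 6 — Convert to polar: |I| = 0.1176 A, ∠I = -5.3°.

I = 0.1176∠-5.3° A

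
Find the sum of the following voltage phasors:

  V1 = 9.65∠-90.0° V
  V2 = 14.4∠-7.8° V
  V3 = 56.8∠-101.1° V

Step 1 — Convert each phasor to rectangular form:
  V1 = 9.65·(cos(-90.0°) + j·sin(-90.0°)) = 0 - j9.65 V
  V2 = 14.4·(cos(-7.8°) + j·sin(-7.8°)) = 14.27 - j1.954 V
  V3 = 56.8·(cos(-101.1°) + j·sin(-101.1°)) = -10.94 - j55.74 V
Step 2 — Sum components: V_total = 3.332 - j67.34 V.
Step 3 — Convert to polar: |V_total| = 67.42 V, ∠V_total = -87.2°.

V_total = 67.42∠-87.2° V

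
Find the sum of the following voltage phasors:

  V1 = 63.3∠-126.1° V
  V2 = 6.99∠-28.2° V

Step 1 — Convert each phasor to rectangular form:
  V1 = 63.3·(cos(-126.1°) + j·sin(-126.1°)) = -37.3 - j51.15 V
  V2 = 6.99·(cos(-28.2°) + j·sin(-28.2°)) = 6.16 - j3.303 V
Step 2 — Sum components: V_total = -31.14 - j54.45 V.
Step 3 — Convert to polar: |V_total| = 62.72 V, ∠V_total = -119.8°.

V_total = 62.72∠-119.8° V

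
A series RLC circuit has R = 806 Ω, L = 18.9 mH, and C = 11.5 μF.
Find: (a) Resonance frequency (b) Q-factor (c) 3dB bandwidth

Step 1 — Resonance: ω₀ = 1/√(LC) = 1/√(0.0189·1.15e-05) = 2145 rad/s.
Step 2 — f₀ = ω₀/(2π) = 341.4 Hz.
Step 3 — Series Q: Q = ω₀L/R = 2145·0.0189/806 = 0.0503.
Step 4 — Bandwidth: Δω = ω₀/Q = 4.265e+04 rad/s; BW = Δω/(2π) = 6787 Hz.

(a) f₀ = 341.4 Hz  (b) Q = 0.0503  (c) BW = 6787 Hz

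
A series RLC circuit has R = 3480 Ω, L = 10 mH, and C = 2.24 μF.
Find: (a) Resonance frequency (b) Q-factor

Step 1 — Resonance condition Im(Z)=0 gives ω₀ = 1/√(LC).
Step 2 — ω₀ = 1/√(0.01·2.24e-06) = 6682 rad/s.
Step 3 — f₀ = ω₀/(2π) = 1063 Hz.
Step 4 — Series Q: Q = ω₀L/R = 6682·0.01/3480 = 0.0192.

(a) f₀ = 1063 Hz  (b) Q = 0.0192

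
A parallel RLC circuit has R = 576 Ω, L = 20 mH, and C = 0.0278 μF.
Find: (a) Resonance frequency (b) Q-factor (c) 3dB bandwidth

Step 1 — Resonance: ω₀ = 1/√(LC) = 1/√(0.02·2.78e-08) = 4.241e+04 rad/s.
Step 2 — f₀ = ω₀/(2π) = 6750 Hz.
Step 3 — Parallel Q: Q = R/(ω₀L) = 576/(4.241e+04·0.02) = 0.6791.
Step 4 — Bandwidth: Δω = ω₀/Q = 6.245e+04 rad/s; BW = Δω/(2π) = 9939 Hz.

(a) f₀ = 6750 Hz  (b) Q = 0.6791  (c) BW = 9939 Hz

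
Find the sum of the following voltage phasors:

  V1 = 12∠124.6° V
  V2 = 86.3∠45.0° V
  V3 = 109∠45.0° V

Step 1 — Convert each phasor to rectangular form:
  V1 = 12·(cos(124.6°) + j·sin(124.6°)) = -6.814 + j9.878 V
  V2 = 86.3·(cos(45.0°) + j·sin(45.0°)) = 61.02 + j61.02 V
  V3 = 109·(cos(45.0°) + j·sin(45.0°)) = 77.07 + j77.07 V
Step 2 — Sum components: V_total = 131.3 + j148 V.
Step 3 — Convert to polar: |V_total| = 197.8 V, ∠V_total = 48.4°.

V_total = 197.8∠48.4° V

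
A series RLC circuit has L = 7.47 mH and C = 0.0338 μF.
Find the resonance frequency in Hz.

Step 1 — Resonance condition Im(Z)=0 gives ω₀ = 1/√(LC).
Step 2 — ω₀ = 1/√(0.00747·3.38e-08) = 6.293e+04 rad/s.
Step 3 — f₀ = ω₀/(2π) = 1.002e+04 Hz.

f₀ = 1.002e+04 Hz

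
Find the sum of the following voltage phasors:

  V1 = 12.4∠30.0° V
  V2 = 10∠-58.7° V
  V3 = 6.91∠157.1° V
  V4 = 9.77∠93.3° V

Step 1 — Convert each phasor to rectangular form:
  V1 = 12.4·(cos(30.0°) + j·sin(30.0°)) = 10.74 + j6.2 V
  V2 = 10·(cos(-58.7°) + j·sin(-58.7°)) = 5.195 - j8.545 V
  V3 = 6.91·(cos(157.1°) + j·sin(157.1°)) = -6.365 + j2.689 V
  V4 = 9.77·(cos(93.3°) + j·sin(93.3°)) = -0.5624 + j9.754 V
Step 2 — Sum components: V_total = 9.006 + j10.1 V.
Step 3 — Convert to polar: |V_total| = 13.53 V, ∠V_total = 48.3°.

V_total = 13.53∠48.3° V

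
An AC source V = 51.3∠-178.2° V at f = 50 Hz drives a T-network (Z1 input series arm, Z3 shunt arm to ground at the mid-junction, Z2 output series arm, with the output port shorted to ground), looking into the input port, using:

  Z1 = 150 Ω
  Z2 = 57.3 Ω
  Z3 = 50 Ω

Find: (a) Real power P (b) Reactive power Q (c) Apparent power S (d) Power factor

Step 1 — Angular frequency: ω = 2π·f = 2π·50 = 314.2 rad/s.
Step 2 — Component impedances:
  Z1: Z = R = 150 Ω
  Z2: Z = R = 57.3 Ω
  Z3: Z = R = 50 Ω
Step 3 — With the output port shorted to ground, the output series arm Z2 runs from the junction to ground; the shunt arm Z3 also runs from the junction to ground. They appear in parallel: Z3 || Z2 = 26.7 Ω.
Step 4 — Series with input arm Z1: Z_in = Z1 + (Z3 || Z2) = 176.7 Ω = 176.7∠0.0° Ω.
Step 5 — Source phasor: V = 51.3∠-178.2° V = -51.27 - j1.611 V.
Step 6 — Current: I = V / Z = -0.2902 - j0.009119 A = 0.2903∠-178.2° A.
Step 7 — Complex power: S = V·I* = 14.89 VA.
Step 8 — Real power: P = Re(S) = 14.89 W.
Step 9 — Reactive power: Q = Im(S) = 0 VAR.
Step 10 — Apparent power: |S| = 14.89 VA.
Step 11 — Power factor: PF = P/|S| = 1 (unity).

(a) P = 14.89 W  (b) Q = 0 VAR  (c) S = 14.89 VA  (d) PF = 1 (unity)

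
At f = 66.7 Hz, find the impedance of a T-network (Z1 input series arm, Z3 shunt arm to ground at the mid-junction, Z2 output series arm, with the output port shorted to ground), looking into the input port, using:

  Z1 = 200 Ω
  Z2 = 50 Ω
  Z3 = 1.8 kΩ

Step 1 — Angular frequency: ω = 2π·f = 2π·66.7 = 419.1 rad/s.
Step 2 — Component impedances:
  Z1: Z = R = 200 Ω
  Z2: Z = R = 50 Ω
  Z3: Z = R = 1800 Ω
Step 3 — With the output port shorted to ground, the output series arm Z2 runs from the junction to ground; the shunt arm Z3 also runs from the junction to ground. They appear in parallel: Z3 || Z2 = 48.65 Ω.
Step 4 — Series with input arm Z1: Z_in = Z1 + (Z3 || Z2) = 248.6 Ω = 248.6∠0.0° Ω.

Z = 248.6 Ω = 248.6∠0.0° Ω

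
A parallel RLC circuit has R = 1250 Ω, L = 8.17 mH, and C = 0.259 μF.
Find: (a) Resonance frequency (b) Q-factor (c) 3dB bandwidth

Step 1 — Resonance: ω₀ = 1/√(LC) = 1/√(0.00817·2.59e-07) = 2.174e+04 rad/s.
Step 2 — f₀ = ω₀/(2π) = 3460 Hz.
Step 3 — Parallel Q: Q = R/(ω₀L) = 1250/(2.174e+04·0.00817) = 7.038.
Step 4 — Bandwidth: Δω = ω₀/Q = 3089 rad/s; BW = Δω/(2π) = 491.6 Hz.

(a) f₀ = 3460 Hz  (b) Q = 7.038  (c) BW = 491.6 Hz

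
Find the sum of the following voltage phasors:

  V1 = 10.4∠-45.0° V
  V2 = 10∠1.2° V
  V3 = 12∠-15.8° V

Step 1 — Convert each phasor to rectangular form:
  V1 = 10.4·(cos(-45.0°) + j·sin(-45.0°)) = 7.354 - j7.354 V
  V2 = 10·(cos(1.2°) + j·sin(1.2°)) = 9.998 + j0.2094 V
  V3 = 12·(cos(-15.8°) + j·sin(-15.8°)) = 11.55 - j3.267 V
Step 2 — Sum components: V_total = 28.9 - j10.41 V.
Step 3 — Convert to polar: |V_total| = 30.72 V, ∠V_total = -19.8°.

V_total = 30.72∠-19.8° V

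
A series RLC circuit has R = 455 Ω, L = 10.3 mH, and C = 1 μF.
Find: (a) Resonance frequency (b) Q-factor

Step 1 — Resonance condition Im(Z)=0 gives ω₀ = 1/√(LC).
Step 2 — ω₀ = 1/√(0.0103·1e-06) = 9853 rad/s.
Step 3 — f₀ = ω₀/(2π) = 1568 Hz.
Step 4 — Series Q: Q = ω₀L/R = 9853·0.0103/455 = 0.2231.

(a) f₀ = 1568 Hz  (b) Q = 0.2231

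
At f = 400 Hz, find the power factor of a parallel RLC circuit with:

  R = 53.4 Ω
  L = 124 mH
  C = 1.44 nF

Step 1 — Angular frequency: ω = 2π·f = 2π·400 = 2513 rad/s.
Step 2 — Component impedances:
  R: Z = R = 53.4 Ω
  L: Z = jωL = j·2513·0.124 = 0 + j311.6 Ω
  C: Z = 1/(jωC) = -j/(ω·C) = 0 - j2.763e+05 Ω
Step 3 — Parallel combination: 1/Z_total = 1/R + 1/L + 1/C; Z_total = 51.88 + j8.88 Ω = 52.63∠9.7° Ω.
Step 4 — Power factor: PF = cos(φ) = Re(Z)/|Z| = 51.88/52.63 = 0.9857.
Step 5 — Type: Im(Z) = 8.88 ⇒ lagging (phase φ = 9.7°).

PF = 0.9857 (lagging, φ = 9.7°)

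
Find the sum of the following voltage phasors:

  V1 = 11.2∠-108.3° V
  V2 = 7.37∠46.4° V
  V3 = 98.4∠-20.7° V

Step 1 — Convert each phasor to rectangular form:
  V1 = 11.2·(cos(-108.3°) + j·sin(-108.3°)) = -3.517 - j10.63 V
  V2 = 7.37·(cos(46.4°) + j·sin(46.4°)) = 5.082 + j5.337 V
  V3 = 98.4·(cos(-20.7°) + j·sin(-20.7°)) = 92.05 - j34.78 V
Step 2 — Sum components: V_total = 93.61 - j40.08 V.
Step 3 — Convert to polar: |V_total| = 101.8 V, ∠V_total = -23.2°.

V_total = 101.8∠-23.2° V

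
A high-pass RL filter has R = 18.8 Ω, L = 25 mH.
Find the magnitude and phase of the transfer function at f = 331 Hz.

Step 1 — Angular frequency: ω = 2π·331 = 2080 rad/s.
Step 2 — Transfer function: H(jω) = jωL/(R + jωL).
Step 3 — Numerator jωL = j·51.99; denominator R + jωL = 18.8 + j51.99.
Step 4 — H = 0.8844 + j0.3198.
Step 5 — Magnitude: |H| = 0.9404 (-0.5 dB); phase: φ = 19.9°.

|H| = 0.9404 (-0.5 dB), φ = 19.9°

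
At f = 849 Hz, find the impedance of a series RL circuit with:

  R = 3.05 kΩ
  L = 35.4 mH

Step 1 — Angular frequency: ω = 2π·f = 2π·849 = 5334 rad/s.
Step 2 — Component impedances:
  R: Z = R = 3050 Ω
  L: Z = jωL = j·5334·0.0354 = 0 + j188.8 Ω
Step 3 — Series combination: Z_total = R + L = 3050 + j188.8 Ω = 3056∠3.5° Ω.

Z = 3050 + j188.8 Ω = 3056∠3.5° Ω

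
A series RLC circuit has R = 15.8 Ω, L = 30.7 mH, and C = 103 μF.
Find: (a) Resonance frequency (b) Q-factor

Step 1 — Resonance condition Im(Z)=0 gives ω₀ = 1/√(LC).
Step 2 — ω₀ = 1/√(0.0307·0.000103) = 562.4 rad/s.
Step 3 — f₀ = ω₀/(2π) = 89.5 Hz.
Step 4 — Series Q: Q = ω₀L/R = 562.4·0.0307/15.8 = 1.093.

(a) f₀ = 89.5 Hz  (b) Q = 1.093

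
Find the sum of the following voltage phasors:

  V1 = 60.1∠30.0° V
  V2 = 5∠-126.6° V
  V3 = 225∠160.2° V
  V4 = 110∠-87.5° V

Step 1 — Convert each phasor to rectangular form:
  V1 = 60.1·(cos(30.0°) + j·sin(30.0°)) = 52.05 + j30.05 V
  V2 = 5·(cos(-126.6°) + j·sin(-126.6°)) = -2.981 - j4.014 V
  V3 = 225·(cos(160.2°) + j·sin(160.2°)) = -211.7 + j76.22 V
  V4 = 110·(cos(-87.5°) + j·sin(-87.5°)) = 4.798 - j109.9 V
Step 2 — Sum components: V_total = -157.8 - j7.643 V.
Step 3 — Convert to polar: |V_total| = 158 V, ∠V_total = -177.2°.

V_total = 158∠-177.2° V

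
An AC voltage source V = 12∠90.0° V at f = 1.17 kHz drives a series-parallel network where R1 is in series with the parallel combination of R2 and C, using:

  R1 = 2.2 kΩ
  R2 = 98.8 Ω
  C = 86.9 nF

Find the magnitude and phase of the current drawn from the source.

Step 1 — Angular frequency: ω = 2π·f = 2π·1170 = 7351 rad/s.
Step 2 — Component impedances:
  R1: Z = R = 2200 Ω
  R2: Z = R = 98.8 Ω
  C: Z = 1/(jωC) = -j/(ω·C) = 0 - j1565 Ω
Step 3 — Parallel branch: R2 || C = 1/(1/R2 + 1/C) = 98.41 - j6.211 Ω.
Step 4 — Series with R1: Z_total = R1 + (R2 || C) = 2298 - j6.211 Ω = 2298∠-0.2° Ω.
Step 5 — Source phasor: V = 12∠90.0° V = 0 + j12 V.
Step 6 — Ohm's law: I = V / Z_total = (0 + j12) / (2298 - j6.211) = -1.411e-05 + j0.005221 A.
Step 7 — Convert to polar: |I| = 0.005221 A, ∠I = 90.2°.

I = 0.005221∠90.2° A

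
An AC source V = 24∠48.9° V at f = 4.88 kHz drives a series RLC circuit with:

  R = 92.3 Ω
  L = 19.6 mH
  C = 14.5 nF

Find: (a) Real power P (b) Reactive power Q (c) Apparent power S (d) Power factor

Step 1 — Angular frequency: ω = 2π·f = 2π·4880 = 3.066e+04 rad/s.
Step 2 — Component impedances:
  R: Z = R = 92.3 Ω
  L: Z = jωL = j·3.066e+04·0.0196 = 0 + j601 Ω
  C: Z = 1/(jωC) = -j/(ω·C) = 0 - j2249 Ω
Step 3 — Series combination: Z_total = R + L + C = 92.3 - j1648 Ω = 1651∠-86.8° Ω.
Step 4 — Source phasor: V = 24∠48.9° V = 15.78 + j18.09 V.
Step 5 — Current: I = V / Z = -0.0104 + j0.01015 A = 0.01454∠135.7° A.
Step 6 — Complex power: S = V·I* = 0.01951 - j0.3484 VA.
Step 7 — Real power: P = Re(S) = 0.01951 W.
Step 8 — Reactive power: Q = Im(S) = -0.3484 VAR.
Step 9 — Apparent power: |S| = 0.3489 VA.
Step 10 — Power factor: PF = P/|S| = 0.05591 (leading).

(a) P = 0.01951 W  (b) Q = -0.3484 VAR  (c) S = 0.3489 VA  (d) PF = 0.05591 (leading)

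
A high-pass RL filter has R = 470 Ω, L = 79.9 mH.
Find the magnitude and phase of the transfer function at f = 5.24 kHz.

Step 1 — Angular frequency: ω = 2π·5240 = 3.292e+04 rad/s.
Step 2 — Transfer function: H(jω) = jωL/(R + jωL).
Step 3 — Numerator jωL = j·2631; denominator R + jωL = 470 + j2631.
Step 4 — H = 0.9691 + j0.1731.
Step 5 — Magnitude: |H| = 0.9844 (-0.1 dB); phase: φ = 10.1°.

|H| = 0.9844 (-0.1 dB), φ = 10.1°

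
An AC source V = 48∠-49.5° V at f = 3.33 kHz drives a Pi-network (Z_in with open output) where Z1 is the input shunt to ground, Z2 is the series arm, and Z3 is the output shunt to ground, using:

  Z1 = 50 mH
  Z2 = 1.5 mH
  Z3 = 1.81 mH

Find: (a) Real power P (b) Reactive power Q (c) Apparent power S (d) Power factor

Step 1 — Angular frequency: ω = 2π·f = 2π·3330 = 2.092e+04 rad/s.
Step 2 — Component impedances:
  Z1: Z = jωL = j·2.092e+04·0.05 = 0 + j1046 Ω
  Z2: Z = jωL = j·2.092e+04·0.0015 = 0 + j31.38 Ω
  Z3: Z = jωL = j·2.092e+04·0.00181 = 0 + j37.87 Ω
Step 3 — With open output, the series arm Z2 and the output shunt Z3 appear in series to ground: Z2 + Z3 = 0 + j69.26 Ω.
Step 4 — Parallel with input shunt Z1: Z_in = Z1 || (Z2 + Z3) = 0 + j64.96 Ω = 64.96∠90.0° Ω.
Step 5 — Source phasor: V = 48∠-49.5° V = 31.17 - j36.5 V.
Step 6 — Current: I = V / Z = -0.5619 - j0.4799 A = 0.739∠-139.5° A.
Step 7 — Complex power: S = V·I* = 0 + j35.47 VA.
Step 8 — Real power: P = Re(S) = 0 W.
Step 9 — Reactive power: Q = Im(S) = 35.47 VAR.
Step 10 — Apparent power: |S| = 35.47 VA.
Step 11 — Power factor: PF = P/|S| = 0 (lagging).

(a) P = 0 W  (b) Q = 35.47 VAR  (c) S = 35.47 VA  (d) PF = 0 (lagging)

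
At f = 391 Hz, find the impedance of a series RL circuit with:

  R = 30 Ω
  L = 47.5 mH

Step 1 — Angular frequency: ω = 2π·f = 2π·391 = 2457 rad/s.
Step 2 — Component impedances:
  R: Z = R = 30 Ω
  L: Z = jωL = j·2457·0.0475 = 0 + j116.7 Ω
Step 3 — Series combination: Z_total = R + L = 30 + j116.7 Ω = 120.5∠75.6° Ω.

Z = 30 + j116.7 Ω = 120.5∠75.6° Ω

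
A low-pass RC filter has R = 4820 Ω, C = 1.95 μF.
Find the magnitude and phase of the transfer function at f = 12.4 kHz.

Step 1 — Angular frequency: ω = 2π·1.24e+04 = 7.791e+04 rad/s.
Step 2 — Transfer function: H(jω) = 1/(1 + jωRC).
Step 3 — Denominator: 1 + jωRC = 1 + j·7.791e+04·4820·1.95e-06 = 1 + j732.3.
Step 4 — H = 1.865e-06 - j0.001366.
Step 5 — Magnitude: |H| = 0.001366 (-57.3 dB); phase: φ = -89.9°.

|H| = 0.001366 (-57.3 dB), φ = -89.9°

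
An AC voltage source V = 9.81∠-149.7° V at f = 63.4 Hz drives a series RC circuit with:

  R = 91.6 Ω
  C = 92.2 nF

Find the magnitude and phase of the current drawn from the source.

Step 1 — Angular frequency: ω = 2π·f = 2π·63.4 = 398.4 rad/s.
Step 2 — Component impedances:
  R: Z = R = 91.6 Ω
  C: Z = 1/(jωC) = -j/(ω·C) = 0 - j2.723e+04 Ω
Step 3 — Series combination: Z_total = R + C = 91.6 - j2.723e+04 Ω = 2.723e+04∠-89.8° Ω.
Step 4 — Source phasor: V = 9.81∠-149.7° V = -8.47 - j4.949 V.
Step 5 — Ohm's law: I = V / Z_total = (-8.47 - j4.949) / (91.6 - j2.723e+04) = 0.0001807 - j0.0003117 A.
Step 6 — Convert to polar: |I| = 0.0003603 A, ∠I = -59.9°.

I = 0.0003603∠-59.9° A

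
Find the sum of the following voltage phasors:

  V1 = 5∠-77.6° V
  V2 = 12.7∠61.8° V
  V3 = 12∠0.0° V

Step 1 — Convert each phasor to rectangular form:
  V1 = 5·(cos(-77.6°) + j·sin(-77.6°)) = 1.074 - j4.883 V
  V2 = 12.7·(cos(61.8°) + j·sin(61.8°)) = 6.001 + j11.19 V
  V3 = 12·(cos(0.0°) + j·sin(0.0°)) = 12 V
Step 2 — Sum components: V_total = 19.08 + j6.309 V.
Step 3 — Convert to polar: |V_total| = 20.09 V, ∠V_total = 18.3°.

V_total = 20.09∠18.3° V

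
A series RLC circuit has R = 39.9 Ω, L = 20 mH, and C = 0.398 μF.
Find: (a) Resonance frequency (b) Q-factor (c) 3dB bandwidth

Step 1 — Resonance: ω₀ = 1/√(LC) = 1/√(0.02·3.98e-07) = 1.121e+04 rad/s.
Step 2 — f₀ = ω₀/(2π) = 1784 Hz.
Step 3 — Series Q: Q = ω₀L/R = 1.121e+04·0.02/39.9 = 5.618.
Step 4 — Bandwidth: Δω = ω₀/Q = 1995 rad/s; BW = Δω/(2π) = 317.5 Hz.

(a) f₀ = 1784 Hz  (b) Q = 5.618  (c) BW = 317.5 Hz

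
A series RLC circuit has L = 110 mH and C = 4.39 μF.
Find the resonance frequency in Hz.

Step 1 — Resonance condition Im(Z)=0 gives ω₀ = 1/√(LC).
Step 2 — ω₀ = 1/√(0.11·4.39e-06) = 1439 rad/s.
Step 3 — f₀ = ω₀/(2π) = 229 Hz.

f₀ = 229 Hz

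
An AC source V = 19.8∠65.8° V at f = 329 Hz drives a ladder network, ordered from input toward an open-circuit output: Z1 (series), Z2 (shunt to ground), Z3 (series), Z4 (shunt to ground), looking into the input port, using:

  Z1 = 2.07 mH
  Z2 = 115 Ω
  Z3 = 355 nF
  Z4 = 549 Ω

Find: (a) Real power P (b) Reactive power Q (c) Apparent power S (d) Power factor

Step 1 — Angular frequency: ω = 2π·f = 2π·329 = 2067 rad/s.
Step 2 — Component impedances:
  Z1: Z = jωL = j·2067·0.00207 = 0 + j4.279 Ω
  Z2: Z = R = 115 Ω
  Z3: Z = 1/(jωC) = -j/(ω·C) = 0 - j1363 Ω
  Z4: Z = R = 549 Ω
Step 3 — Ladder network (open output): work backward from the far end, alternating series and parallel combinations. Z_in = 111.2 - j3.564 Ω = 111.2∠-1.8° Ω.
Step 4 — Source phasor: V = 19.8∠65.8° V = 8.116 + j18.06 V.
Step 5 — Current: I = V / Z = 0.06773 + j0.1646 A = 0.178∠67.6° A.
Step 6 — Complex power: S = V·I* = 3.523 - j0.1129 VA.
Step 7 — Real power: P = Re(S) = 3.523 W.
Step 8 — Reactive power: Q = Im(S) = -0.1129 VAR.
Step 9 — Apparent power: |S| = 3.524 VA.
Step 10 — Power factor: PF = P/|S| = 0.9995 (leading).

(a) P = 3.523 W  (b) Q = -0.1129 VAR  (c) S = 3.524 VA  (d) PF = 0.9995 (leading)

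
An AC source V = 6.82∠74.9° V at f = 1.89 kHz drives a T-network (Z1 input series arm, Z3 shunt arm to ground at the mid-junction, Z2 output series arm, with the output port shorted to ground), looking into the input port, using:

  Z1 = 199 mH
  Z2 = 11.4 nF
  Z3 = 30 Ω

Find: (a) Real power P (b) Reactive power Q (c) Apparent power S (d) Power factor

Step 1 — Angular frequency: ω = 2π·f = 2π·1890 = 1.188e+04 rad/s.
Step 2 — Component impedances:
  Z1: Z = jωL = j·1.188e+04·0.199 = 0 + j2363 Ω
  Z2: Z = 1/(jωC) = -j/(ω·C) = 0 - j7387 Ω
  Z3: Z = R = 30 Ω
Step 3 — With the output port shorted to ground, the output series arm Z2 runs from the junction to ground; the shunt arm Z3 also runs from the junction to ground. They appear in parallel: Z3 || Z2 = 30 - j0.1218 Ω.
Step 4 — Series with input arm Z1: Z_in = Z1 + (Z3 || Z2) = 30 + j2363 Ω = 2363∠89.3° Ω.
Step 5 — Source phasor: V = 6.82∠74.9° V = 1.777 + j6.585 V.
Step 6 — Current: I = V / Z = 0.002796 - j0.0007164 A = 0.002886∠-14.4° A.
Step 7 — Complex power: S = V·I* = 0.0002498 + j0.01968 VA.
Step 8 — Real power: P = Re(S) = 0.0002498 W.
Step 9 — Reactive power: Q = Im(S) = 0.01968 VAR.
Step 10 — Apparent power: |S| = 0.01968 VA.
Step 11 — Power factor: PF = P/|S| = 0.01269 (lagging).

(a) P = 0.0002498 W  (b) Q = 0.01968 VAR  (c) S = 0.01968 VA  (d) PF = 0.01269 (lagging)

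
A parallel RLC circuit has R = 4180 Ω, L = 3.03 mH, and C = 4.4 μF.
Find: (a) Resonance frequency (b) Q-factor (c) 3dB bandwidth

Step 1 — Resonance: ω₀ = 1/√(LC) = 1/√(0.00303·4.4e-06) = 8661 rad/s.
Step 2 — f₀ = ω₀/(2π) = 1378 Hz.
Step 3 — Parallel Q: Q = R/(ω₀L) = 4180/(8661·0.00303) = 159.3.
Step 4 — Bandwidth: Δω = ω₀/Q = 54.37 rad/s; BW = Δω/(2π) = 8.653 Hz.

(a) f₀ = 1378 Hz  (b) Q = 159.3  (c) BW = 8.653 Hz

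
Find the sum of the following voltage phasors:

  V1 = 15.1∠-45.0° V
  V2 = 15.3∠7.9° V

Step 1 — Convert each phasor to rectangular form:
  V1 = 15.1·(cos(-45.0°) + j·sin(-45.0°)) = 10.68 - j10.68 V
  V2 = 15.3·(cos(7.9°) + j·sin(7.9°)) = 15.15 + j2.103 V
Step 2 — Sum components: V_total = 25.83 - j8.574 V.
Step 3 — Convert to polar: |V_total| = 27.22 V, ∠V_total = -18.4°.

V_total = 27.22∠-18.4° V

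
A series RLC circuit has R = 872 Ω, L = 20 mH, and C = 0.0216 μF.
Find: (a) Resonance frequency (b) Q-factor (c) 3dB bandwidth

Step 1 — Resonance condition Im(Z)=0 gives ω₀ = 1/√(LC).
Step 2 — ω₀ = 1/√(0.02·2.16e-08) = 4.811e+04 rad/s.
Step 3 — f₀ = ω₀/(2π) = 7657 Hz.
Step 4 — Series Q: Q = ω₀L/R = 4.811e+04·0.02/872 = 1.103.
Step 5 — 3dB bandwidth: Δω = ω₀/Q = 4.36e+04 rad/s; BW = Δω/(2π) = 6939 Hz.

(a) f₀ = 7657 Hz  (b) Q = 1.103  (c) BW = 6939 Hz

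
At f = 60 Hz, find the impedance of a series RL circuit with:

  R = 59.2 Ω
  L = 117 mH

Step 1 — Angular frequency: ω = 2π·f = 2π·60 = 377 rad/s.
Step 2 — Component impedances:
  R: Z = R = 59.2 Ω
  L: Z = jωL = j·377·0.117 = 0 + j44.11 Ω
Step 3 — Series combination: Z_total = R + L = 59.2 + j44.11 Ω = 73.83∠36.7° Ω.

Z = 59.2 + j44.11 Ω = 73.83∠36.7° Ω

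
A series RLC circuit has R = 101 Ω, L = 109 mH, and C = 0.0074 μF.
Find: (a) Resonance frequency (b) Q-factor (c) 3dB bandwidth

Step 1 — Resonance condition Im(Z)=0 gives ω₀ = 1/√(LC).
Step 2 — ω₀ = 1/√(0.109·7.4e-09) = 3.521e+04 rad/s.
Step 3 — f₀ = ω₀/(2π) = 5604 Hz.
Step 4 — Series Q: Q = ω₀L/R = 3.521e+04·0.109/101 = 38.
Step 5 — 3dB bandwidth: Δω = ω₀/Q = 926.6 rad/s; BW = Δω/(2π) = 147.5 Hz.

(a) f₀ = 5604 Hz  (b) Q = 38  (c) BW = 147.5 Hz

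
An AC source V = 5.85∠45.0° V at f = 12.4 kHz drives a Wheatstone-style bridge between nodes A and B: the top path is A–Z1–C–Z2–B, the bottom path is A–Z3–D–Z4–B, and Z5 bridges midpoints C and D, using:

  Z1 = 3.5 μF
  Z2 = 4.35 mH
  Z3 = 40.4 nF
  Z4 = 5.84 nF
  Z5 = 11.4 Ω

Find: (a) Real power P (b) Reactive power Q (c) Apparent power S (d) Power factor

Step 1 — Angular frequency: ω = 2π·f = 2π·1.24e+04 = 7.791e+04 rad/s.
Step 2 — Component impedances:
  Z1: Z = 1/(jωC) = -j/(ω·C) = 0 - j3.667 Ω
  Z2: Z = jωL = j·7.791e+04·0.00435 = 0 + j338.9 Ω
  Z3: Z = 1/(jωC) = -j/(ω·C) = 0 - j317.7 Ω
  Z4: Z = 1/(jωC) = -j/(ω·C) = 0 - j2198 Ω
  Z5: Z = R = 11.4 Ω
Step 3 — Bridge requires nodal analysis (the Z5 bridge couples midpoints C and D, so the two paths cannot be reduced to a simple series/parallel combination). Setting node B to ground and injecting 1 A at node A, the 3-node admittance system at A, C, D solves to V_A = Z_AB = 0.4271 + j397.1 Ω = 397.1∠89.9° Ω.
Step 4 — Source phasor: V = 5.85∠45.0° V = 4.137 + j4.137 V.
Step 5 — Current: I = V / Z = 0.01043 - j0.01041 A = 0.01473∠-44.9° A.
Step 6 — Complex power: S = V·I* = 9.272e-05 + j0.08619 VA.
Step 7 — Real power: P = Re(S) = 9.272e-05 W.
Step 8 — Reactive power: Q = Im(S) = 0.08619 VAR.
Step 9 — Apparent power: |S| = 0.08619 VA.
Step 10 — Power factor: PF = P/|S| = 0.001076 (lagging).

(a) P = 9.272e-05 W  (b) Q = 0.08619 VAR  (c) S = 0.08619 VA  (d) PF = 0.001076 (lagging)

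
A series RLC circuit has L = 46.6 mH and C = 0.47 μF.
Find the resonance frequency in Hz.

Step 1 — Resonance condition Im(Z)=0 gives ω₀ = 1/√(LC).
Step 2 — ω₀ = 1/√(0.0466·4.7e-07) = 6757 rad/s.
Step 3 — f₀ = ω₀/(2π) = 1075 Hz.

f₀ = 1075 Hz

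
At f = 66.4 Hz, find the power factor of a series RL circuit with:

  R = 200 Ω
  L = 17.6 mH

Step 1 — Angular frequency: ω = 2π·f = 2π·66.4 = 417.2 rad/s.
Step 2 — Component impedances:
  R: Z = R = 200 Ω
  L: Z = jωL = j·417.2·0.0176 = 0 + j7.343 Ω
Step 3 — Series combination: Z_total = R + L = 200 + j7.343 Ω = 200.1∠2.1° Ω.
Step 4 — Power factor: PF = cos(φ) = Re(Z)/|Z| = 200/200.135 = 0.9993.
Step 5 — Type: Im(Z) = 7.343 ⇒ lagging (phase φ = 2.1°).

PF = 0.9993 (lagging, φ = 2.1°)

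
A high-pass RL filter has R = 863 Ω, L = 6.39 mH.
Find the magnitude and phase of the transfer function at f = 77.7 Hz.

Step 1 — Angular frequency: ω = 2π·77.7 = 488.2 rad/s.
Step 2 — Transfer function: H(jω) = jωL/(R + jωL).
Step 3 — Numerator jωL = j·3.12; denominator R + jωL = 863 + j3.12.
Step 4 — H = 1.307e-05 + j0.003615.
Step 5 — Magnitude: |H| = 0.003615 (-48.8 dB); phase: φ = 89.8°.

|H| = 0.003615 (-48.8 dB), φ = 89.8°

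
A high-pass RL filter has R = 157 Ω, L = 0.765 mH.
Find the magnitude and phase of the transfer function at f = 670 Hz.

Step 1 — Angular frequency: ω = 2π·670 = 4210 rad/s.
Step 2 — Transfer function: H(jω) = jωL/(R + jωL).
Step 3 — Numerator jωL = j·3.22; denominator R + jωL = 157 + j3.22.
Step 4 — H = 0.0004206 + j0.0205.
Step 5 — Magnitude: |H| = 0.02051 (-33.8 dB); phase: φ = 88.8°.

|H| = 0.02051 (-33.8 dB), φ = 88.8°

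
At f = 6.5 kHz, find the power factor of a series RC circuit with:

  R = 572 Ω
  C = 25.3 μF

Step 1 — Angular frequency: ω = 2π·f = 2π·6500 = 4.084e+04 rad/s.
Step 2 — Component impedances:
  R: Z = R = 572 Ω
  C: Z = 1/(jωC) = -j/(ω·C) = 0 - j0.9678 Ω
Step 3 — Series combination: Z_total = R + C = 572 - j0.9678 Ω = 572∠-0.1° Ω.
Step 4 — Power factor: PF = cos(φ) = Re(Z)/|Z| = 572/572 = 1.
Step 5 — Type: Im(Z) = -0.9678 ⇒ leading (phase φ = -0.1°).

PF = 1 (leading, φ = -0.1°)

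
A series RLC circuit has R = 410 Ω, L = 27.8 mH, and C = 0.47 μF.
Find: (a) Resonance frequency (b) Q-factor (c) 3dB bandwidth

Step 1 — Resonance: ω₀ = 1/√(LC) = 1/√(0.0278·4.7e-07) = 8748 rad/s.
Step 2 — f₀ = ω₀/(2π) = 1392 Hz.
Step 3 — Series Q: Q = ω₀L/R = 8748·0.0278/410 = 0.5932.
Step 4 — Bandwidth: Δω = ω₀/Q = 1.475e+04 rad/s; BW = Δω/(2π) = 2347 Hz.

(a) f₀ = 1392 Hz  (b) Q = 0.5932  (c) BW = 2347 Hz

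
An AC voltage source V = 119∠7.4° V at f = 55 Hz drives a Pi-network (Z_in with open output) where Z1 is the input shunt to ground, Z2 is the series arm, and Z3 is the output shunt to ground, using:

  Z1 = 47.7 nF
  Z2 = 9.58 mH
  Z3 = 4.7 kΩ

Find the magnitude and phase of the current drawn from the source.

Step 1 — Angular frequency: ω = 2π·f = 2π·55 = 345.6 rad/s.
Step 2 — Component impedances:
  Z1: Z = 1/(jωC) = -j/(ω·C) = 0 - j6.067e+04 Ω
  Z2: Z = jωL = j·345.6·0.00958 = 0 + j3.311 Ω
  Z3: Z = R = 4700 Ω
Step 3 — With open output, the series arm Z2 and the output shunt Z3 appear in series to ground: Z2 + Z3 = 4700 + j3.311 Ω.
Step 4 — Parallel with input shunt Z1: Z_in = Z1 || (Z2 + Z3) = 4672 - j358.7 Ω = 4686∠-4.4° Ω.
Step 5 — Source phasor: V = 119∠7.4° V = 118 + j15.33 V.
Step 6 — Ohm's law: I = V / Z_total = (118 + j15.33) / (4672 - j358.7) = 0.02486 + j0.005189 A.
Step 7 — Convert to polar: |I| = 0.02539 A, ∠I = 11.8°.

I = 0.02539∠11.8° A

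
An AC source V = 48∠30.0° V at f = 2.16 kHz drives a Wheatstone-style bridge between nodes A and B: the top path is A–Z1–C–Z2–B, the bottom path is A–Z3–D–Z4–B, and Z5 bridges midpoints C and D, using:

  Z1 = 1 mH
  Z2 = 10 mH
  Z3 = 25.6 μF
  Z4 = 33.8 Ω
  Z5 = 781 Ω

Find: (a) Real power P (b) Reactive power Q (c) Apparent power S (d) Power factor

Step 1 — Angular frequency: ω = 2π·f = 2π·2160 = 1.357e+04 rad/s.
Step 2 — Component impedances:
  Z1: Z = jωL = j·1.357e+04·0.001 = 0 + j13.57 Ω
  Z2: Z = jωL = j·1.357e+04·0.01 = 0 + j135.7 Ω
  Z3: Z = 1/(jωC) = -j/(ω·C) = 0 - j2.878 Ω
  Z4: Z = R = 33.8 Ω
  Z5: Z = R = 781 Ω
Step 3 — Bridge requires nodal analysis (the Z5 bridge couples midpoints C and D, so the two paths cannot be reduced to a simple series/parallel combination). Setting node B to ground and injecting 1 A at node A, the 3-node admittance system at A, C, D solves to V_A = Z_AB = 33.37 + j4.748 Ω = 33.71∠8.1° Ω.
Step 4 — Source phasor: V = 48∠30.0° V = 41.57 + j24 V.
Step 5 — Current: I = V / Z = 1.321 + j0.5312 A = 1.424∠21.9° A.
Step 6 — Complex power: S = V·I* = 67.68 + j9.629 VA.
Step 7 — Real power: P = Re(S) = 67.68 W.
Step 8 — Reactive power: Q = Im(S) = 9.629 VAR.
Step 9 — Apparent power: |S| = 68.36 VA.
Step 10 — Power factor: PF = P/|S| = 0.99 (lagging).

(a) P = 67.68 W  (b) Q = 9.629 VAR  (c) S = 68.36 VA  (d) PF = 0.99 (lagging)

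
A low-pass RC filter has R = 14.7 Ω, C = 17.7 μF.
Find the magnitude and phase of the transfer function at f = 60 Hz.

Step 1 — Angular frequency: ω = 2π·60 = 377 rad/s.
Step 2 — Transfer function: H(jω) = 1/(1 + jωRC).
Step 3 — Denominator: 1 + jωRC = 1 + j·377·14.7·1.77e-05 = 1 + j0.09809.
Step 4 — H = 0.9905 - j0.09715.
Step 5 — Magnitude: |H| = 0.9952 (-0.0 dB); phase: φ = -5.6°.

|H| = 0.9952 (-0.0 dB), φ = -5.6°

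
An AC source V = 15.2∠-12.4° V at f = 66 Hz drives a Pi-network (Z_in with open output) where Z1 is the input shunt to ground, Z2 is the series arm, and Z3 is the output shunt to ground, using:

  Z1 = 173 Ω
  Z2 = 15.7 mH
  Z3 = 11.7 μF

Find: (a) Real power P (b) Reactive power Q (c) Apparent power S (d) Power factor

Step 1 — Angular frequency: ω = 2π·f = 2π·66 = 414.7 rad/s.
Step 2 — Component impedances:
  Z1: Z = R = 173 Ω
  Z2: Z = jωL = j·414.7·0.0157 = 0 + j6.511 Ω
  Z3: Z = 1/(jωC) = -j/(ω·C) = 0 - j206.1 Ω
Step 3 — With open output, the series arm Z2 and the output shunt Z3 appear in series to ground: Z2 + Z3 = 0 - j199.6 Ω.
Step 4 — Parallel with input shunt Z1: Z_in = Z1 || (Z2 + Z3) = 98.79 - j85.62 Ω = 130.7∠-40.9° Ω.
Step 5 — Source phasor: V = 15.2∠-12.4° V = 14.85 - j3.264 V.
Step 6 — Current: I = V / Z = 0.1022 + j0.05551 A = 0.1163∠28.5° A.
Step 7 — Complex power: S = V·I* = 1.335 - j1.158 VA.
Step 8 — Real power: P = Re(S) = 1.335 W.
Step 9 — Reactive power: Q = Im(S) = -1.158 VAR.
Step 10 — Apparent power: |S| = 1.767 VA.
Step 11 — Power factor: PF = P/|S| = 0.7557 (leading).

(a) P = 1.335 W  (b) Q = -1.158 VAR  (c) S = 1.767 VA  (d) PF = 0.7557 (leading)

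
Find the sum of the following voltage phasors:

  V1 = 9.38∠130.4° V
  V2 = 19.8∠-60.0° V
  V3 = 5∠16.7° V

Step 1 — Convert each phasor to rectangular form:
  V1 = 9.38·(cos(130.4°) + j·sin(130.4°)) = -6.079 + j7.143 V
  V2 = 19.8·(cos(-60.0°) + j·sin(-60.0°)) = 9.9 - j17.15 V
  V3 = 5·(cos(16.7°) + j·sin(16.7°)) = 4.789 + j1.437 V
Step 2 — Sum components: V_total = 8.61 - j8.567 V.
Step 3 — Convert to polar: |V_total| = 12.15 V, ∠V_total = -44.9°.

V_total = 12.15∠-44.9° V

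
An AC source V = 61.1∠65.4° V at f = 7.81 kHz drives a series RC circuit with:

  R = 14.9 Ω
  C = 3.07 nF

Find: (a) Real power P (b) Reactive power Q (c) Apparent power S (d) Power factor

Step 1 — Angular frequency: ω = 2π·f = 2π·7810 = 4.907e+04 rad/s.
Step 2 — Component impedances:
  R: Z = R = 14.9 Ω
  C: Z = 1/(jωC) = -j/(ω·C) = 0 - j6638 Ω
Step 3 — Series combination: Z_total = R + C = 14.9 - j6638 Ω = 6638∠-89.9° Ω.
Step 4 — Source phasor: V = 61.1∠65.4° V = 25.43 + j55.55 V.
Step 5 — Current: I = V / Z = -0.008361 + j0.003851 A = 0.009205∠155.3° A.
Step 6 — Complex power: S = V·I* = 0.001262 - j0.5624 VA.
Step 7 — Real power: P = Re(S) = 0.001262 W.
Step 8 — Reactive power: Q = Im(S) = -0.5624 VAR.
Step 9 — Apparent power: |S| = 0.5624 VA.
Step 10 — Power factor: PF = P/|S| = 0.002245 (leading).

(a) P = 0.001262 W  (b) Q = -0.5624 VAR  (c) S = 0.5624 VA  (d) PF = 0.002245 (leading)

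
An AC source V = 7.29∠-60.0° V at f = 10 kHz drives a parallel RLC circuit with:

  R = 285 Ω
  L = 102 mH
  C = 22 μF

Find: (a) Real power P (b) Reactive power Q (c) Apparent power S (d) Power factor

Step 1 — Angular frequency: ω = 2π·f = 2π·1e+04 = 6.283e+04 rad/s.
Step 2 — Component impedances:
  R: Z = R = 285 Ω
  L: Z = jωL = j·6.283e+04·0.102 = 0 + j6409 Ω
  C: Z = 1/(jωC) = -j/(ω·C) = 0 - j0.7234 Ω
Step 3 — Parallel combination: 1/Z_total = 1/R + 1/L + 1/C; Z_total = 0.001837 - j0.7235 Ω = 0.7235∠-89.9° Ω.
Step 4 — Source phasor: V = 7.29∠-60.0° V = 3.645 - j6.313 V.
Step 5 — Current: I = V / Z = 8.739 + j5.016 A = 10.08∠29.9° A.
Step 6 — Complex power: S = V·I* = 0.1865 - j73.45 VA.
Step 7 — Real power: P = Re(S) = 0.1865 W.
Step 8 — Reactive power: Q = Im(S) = -73.45 VAR.
Step 9 — Apparent power: |S| = 73.45 VA.
Step 10 — Power factor: PF = P/|S| = 0.002539 (leading).

(a) P = 0.1865 W  (b) Q = -73.45 VAR  (c) S = 73.45 VA  (d) PF = 0.002539 (leading)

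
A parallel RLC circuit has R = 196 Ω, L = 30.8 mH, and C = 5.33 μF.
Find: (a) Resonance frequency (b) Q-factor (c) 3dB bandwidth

Step 1 — Resonance: ω₀ = 1/√(LC) = 1/√(0.0308·5.33e-06) = 2468 rad/s.
Step 2 — f₀ = ω₀/(2π) = 392.8 Hz.
Step 3 — Parallel Q: Q = R/(ω₀L) = 196/(2468·0.0308) = 2.578.
Step 4 — Bandwidth: Δω = ω₀/Q = 957.2 rad/s; BW = Δω/(2π) = 152.3 Hz.

(a) f₀ = 392.8 Hz  (b) Q = 2.578  (c) BW = 152.3 Hz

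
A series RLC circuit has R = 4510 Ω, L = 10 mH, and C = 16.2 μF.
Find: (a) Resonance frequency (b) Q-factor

Step 1 — Resonance condition Im(Z)=0 gives ω₀ = 1/√(LC).
Step 2 — ω₀ = 1/√(0.01·1.62e-05) = 2485 rad/s.
Step 3 — f₀ = ω₀/(2π) = 395.4 Hz.
Step 4 — Series Q: Q = ω₀L/R = 2485·0.01/4510 = 0.005509.

(a) f₀ = 395.4 Hz  (b) Q = 0.005509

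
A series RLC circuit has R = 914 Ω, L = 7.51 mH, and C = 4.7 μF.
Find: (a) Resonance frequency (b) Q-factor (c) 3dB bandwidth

Step 1 — Resonance: ω₀ = 1/√(LC) = 1/√(0.00751·4.7e-06) = 5323 rad/s.
Step 2 — f₀ = ω₀/(2π) = 847.1 Hz.
Step 3 — Series Q: Q = ω₀L/R = 5323·0.00751/914 = 0.04373.
Step 4 — Bandwidth: Δω = ω₀/Q = 1.217e+05 rad/s; BW = Δω/(2π) = 1.937e+04 Hz.

(a) f₀ = 847.1 Hz  (b) Q = 0.04373  (c) BW = 1.937e+04 Hz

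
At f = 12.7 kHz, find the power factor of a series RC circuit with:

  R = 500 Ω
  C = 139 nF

Step 1 — Angular frequency: ω = 2π·f = 2π·1.27e+04 = 7.98e+04 rad/s.
Step 2 — Component impedances:
  R: Z = R = 500 Ω
  C: Z = 1/(jωC) = -j/(ω·C) = 0 - j90.16 Ω
Step 3 — Series combination: Z_total = R + C = 500 - j90.16 Ω = 508.1∠-10.2° Ω.
Step 4 — Power factor: PF = cos(φ) = Re(Z)/|Z| = 500/508.1 = 0.9841.
Step 5 — Type: Im(Z) = -90.16 ⇒ leading (phase φ = -10.2°).

PF = 0.9841 (leading, φ = -10.2°)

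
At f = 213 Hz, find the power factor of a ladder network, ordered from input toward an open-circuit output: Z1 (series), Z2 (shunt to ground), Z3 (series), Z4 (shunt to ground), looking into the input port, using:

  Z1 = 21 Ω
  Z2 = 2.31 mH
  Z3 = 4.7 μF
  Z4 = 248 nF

Step 1 — Angular frequency: ω = 2π·f = 2π·213 = 1338 rad/s.
Step 2 — Component impedances:
  Z1: Z = R = 21 Ω
  Z2: Z = jωL = j·1338·0.00231 = 0 + j3.092 Ω
  Z3: Z = 1/(jωC) = -j/(ω·C) = 0 - j159 Ω
  Z4: Z = 1/(jωC) = -j/(ω·C) = 0 - j3013 Ω
Step 3 — Ladder network (open output): work backward from the far end, alternating series and parallel combinations. Z_in = 21 + j3.095 Ω = 21.23∠8.4° Ω.
Step 4 — Power factor: PF = cos(φ) = Re(Z)/|Z| = 21/21.227 = 0.9893.
Step 5 — Type: Im(Z) = 3.095 ⇒ lagging (phase φ = 8.4°).

PF = 0.9893 (lagging, φ = 8.4°)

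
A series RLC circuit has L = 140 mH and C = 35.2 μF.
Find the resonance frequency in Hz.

Step 1 — Resonance condition Im(Z)=0 gives ω₀ = 1/√(LC).
Step 2 — ω₀ = 1/√(0.14·3.52e-05) = 450.5 rad/s.
Step 3 — f₀ = ω₀/(2π) = 71.69 Hz.

f₀ = 71.69 Hz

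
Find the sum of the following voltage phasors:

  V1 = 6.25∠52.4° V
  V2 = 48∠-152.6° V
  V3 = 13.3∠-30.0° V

Step 1 — Convert each phasor to rectangular form:
  V1 = 6.25·(cos(52.4°) + j·sin(52.4°)) = 3.813 + j4.952 V
  V2 = 48·(cos(-152.6°) + j·sin(-152.6°)) = -42.62 - j22.09 V
  V3 = 13.3·(cos(-30.0°) + j·sin(-30.0°)) = 11.52 - j6.65 V
Step 2 — Sum components: V_total = -27.28 - j23.79 V.
Step 3 — Convert to polar: |V_total| = 36.2 V, ∠V_total = -138.9°.

V_total = 36.2∠-138.9° V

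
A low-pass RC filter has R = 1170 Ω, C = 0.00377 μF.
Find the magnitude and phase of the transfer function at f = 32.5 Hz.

Step 1 — Angular frequency: ω = 2π·32.5 = 204.2 rad/s.
Step 2 — Transfer function: H(jω) = 1/(1 + jωRC).
Step 3 — Denominator: 1 + jωRC = 1 + j·204.2·1170·3.77e-09 = 1 + j0.0009007.
Step 4 — H = 1 - j0.0009007.
Step 5 — Magnitude: |H| = 1 (-0.0 dB); phase: φ = -0.1°.

|H| = 1 (-0.0 dB), φ = -0.1°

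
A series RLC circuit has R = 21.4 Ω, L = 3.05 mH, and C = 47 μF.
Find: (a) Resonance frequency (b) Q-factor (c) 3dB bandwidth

Step 1 — Resonance: ω₀ = 1/√(LC) = 1/√(0.00305·4.7e-05) = 2641 rad/s.
Step 2 — f₀ = ω₀/(2π) = 420.4 Hz.
Step 3 — Series Q: Q = ω₀L/R = 2641·0.00305/21.4 = 0.3764.
Step 4 — Bandwidth: Δω = ω₀/Q = 7016 rad/s; BW = Δω/(2π) = 1117 Hz.

(a) f₀ = 420.4 Hz  (b) Q = 0.3764  (c) BW = 1117 Hz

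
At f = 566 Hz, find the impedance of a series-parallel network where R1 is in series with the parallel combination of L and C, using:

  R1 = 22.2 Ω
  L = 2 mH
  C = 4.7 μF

Step 1 — Angular frequency: ω = 2π·f = 2π·566 = 3556 rad/s.
Step 2 — Component impedances:
  R1: Z = R = 22.2 Ω
  L: Z = jωL = j·3556·0.002 = 0 + j7.113 Ω
  C: Z = 1/(jωC) = -j/(ω·C) = 0 - j59.83 Ω
Step 3 — Parallel branch: L || C = 1/(1/L + 1/C) = 0 + j8.072 Ω.
Step 4 — Series with R1: Z_total = R1 + (L || C) = 22.2 + j8.072 Ω = 23.62∠20.0° Ω.

Z = 22.2 + j8.072 Ω = 23.62∠20.0° Ω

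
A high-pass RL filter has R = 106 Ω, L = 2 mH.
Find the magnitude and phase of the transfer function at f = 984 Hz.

Step 1 — Angular frequency: ω = 2π·984 = 6183 rad/s.
Step 2 — Transfer function: H(jω) = jωL/(R + jωL).
Step 3 — Numerator jωL = j·12.37; denominator R + jωL = 106 + j12.37.
Step 4 — H = 0.01343 + j0.1151.
Step 5 — Magnitude: |H| = 0.1159 (-18.7 dB); phase: φ = 83.3°.

|H| = 0.1159 (-18.7 dB), φ = 83.3°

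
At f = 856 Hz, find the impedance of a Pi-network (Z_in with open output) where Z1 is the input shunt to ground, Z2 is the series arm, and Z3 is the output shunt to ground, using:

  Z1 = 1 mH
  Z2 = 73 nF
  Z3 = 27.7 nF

Step 1 — Angular frequency: ω = 2π·f = 2π·856 = 5378 rad/s.
Step 2 — Component impedances:
  Z1: Z = jωL = j·5378·0.001 = 0 + j5.378 Ω
  Z2: Z = 1/(jωC) = -j/(ω·C) = 0 - j2547 Ω
  Z3: Z = 1/(jωC) = -j/(ω·C) = 0 - j6712 Ω
Step 3 — With open output, the series arm Z2 and the output shunt Z3 appear in series to ground: Z2 + Z3 = 0 - j9259 Ω.
Step 4 — Parallel with input shunt Z1: Z_in = Z1 || (Z2 + Z3) = 0 + j5.382 Ω = 5.382∠90.0° Ω.

Z = 0 + j5.382 Ω = 5.382∠90.0° Ω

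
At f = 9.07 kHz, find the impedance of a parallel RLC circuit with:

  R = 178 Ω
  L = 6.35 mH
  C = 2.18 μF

Step 1 — Angular frequency: ω = 2π·f = 2π·9070 = 5.699e+04 rad/s.
Step 2 — Component impedances:
  R: Z = R = 178 Ω
  L: Z = jωL = j·5.699e+04·0.00635 = 0 + j361.9 Ω
  C: Z = 1/(jωC) = -j/(ω·C) = 0 - j8.049 Ω
Step 3 — Parallel combination: 1/Z_total = 1/R + 1/L + 1/C; Z_total = 0.3799 - j8.215 Ω = 8.224∠-87.4° Ω.

Z = 0.3799 - j8.215 Ω = 8.224∠-87.4° Ω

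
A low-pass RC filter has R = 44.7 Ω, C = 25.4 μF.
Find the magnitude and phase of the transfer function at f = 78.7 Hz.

Step 1 — Angular frequency: ω = 2π·78.7 = 494.5 rad/s.
Step 2 — Transfer function: H(jω) = 1/(1 + jωRC).
Step 3 — Denominator: 1 + jωRC = 1 + j·494.5·44.7·2.54e-05 = 1 + j0.5614.
Step 4 — H = 0.7603 - j0.4269.
Step 5 — Magnitude: |H| = 0.872 (-1.2 dB); phase: φ = -29.3°.

|H| = 0.872 (-1.2 dB), φ = -29.3°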